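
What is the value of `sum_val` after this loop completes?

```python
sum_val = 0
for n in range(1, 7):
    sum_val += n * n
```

Sum of squares 1² to 6² = 91
`sum_val` takes the values: 0 → 1 → 5 → 14 → 30 → 55 → 91

Answer: 91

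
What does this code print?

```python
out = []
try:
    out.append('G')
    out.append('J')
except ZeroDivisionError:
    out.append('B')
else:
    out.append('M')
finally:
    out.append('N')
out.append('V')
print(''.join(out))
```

Execution trace: 'G' (try body) → 'J' (try body, no exception) → 'M' (else) → 'N' (finally) → 'V' (after the try/except). Output: GJMNV

Answer: GJMNV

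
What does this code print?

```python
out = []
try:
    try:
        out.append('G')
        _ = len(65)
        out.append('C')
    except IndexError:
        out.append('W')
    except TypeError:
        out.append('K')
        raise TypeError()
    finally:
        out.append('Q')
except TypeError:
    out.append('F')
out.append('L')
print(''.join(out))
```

Execution trace: 'G' (inner try body) → 'K' (inner except TypeError) → 'Q' (inner finally) → 'F' (outer except TypeError) → 'L' (after the try/except). Output: GKQFL

Answer: GKQFL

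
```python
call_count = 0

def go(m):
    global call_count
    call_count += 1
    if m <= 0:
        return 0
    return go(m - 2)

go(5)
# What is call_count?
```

Linear recursion stepping by 2: 4 calls from m=5 down to ≤0.

Answer: 4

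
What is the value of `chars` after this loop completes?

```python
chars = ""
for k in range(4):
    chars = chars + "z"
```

Repeat 'z' 4 times
`chars` takes the values: "" → "z" → "zz" → "zzz" → "zzzz"

Answer: "zzzz"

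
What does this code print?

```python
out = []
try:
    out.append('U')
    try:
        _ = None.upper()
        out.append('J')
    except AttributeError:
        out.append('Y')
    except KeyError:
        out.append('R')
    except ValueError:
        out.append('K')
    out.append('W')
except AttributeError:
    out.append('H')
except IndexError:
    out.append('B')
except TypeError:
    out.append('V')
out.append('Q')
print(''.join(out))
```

Execution trace: 'U' (try body) → 'Y' (inner except AttributeError) → 'W' (try body, no exception) → 'Q' (after the try/except). Output: UYWQ

Answer: UYWQ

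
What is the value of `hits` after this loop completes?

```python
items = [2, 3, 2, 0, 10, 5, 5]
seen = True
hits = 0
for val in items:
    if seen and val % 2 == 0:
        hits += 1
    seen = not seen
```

Count even values at even positions
`hits` takes the values: 0 → 1 → 2 → 3

Answer: 3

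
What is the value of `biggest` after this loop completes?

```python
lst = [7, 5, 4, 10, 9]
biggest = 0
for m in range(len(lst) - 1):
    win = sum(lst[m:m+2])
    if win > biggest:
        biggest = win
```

Max sum of 2-element window in [7, 5, 4, 10, 9]
`biggest` takes the values: 0 → 12 → 14 → 19

Answer: 19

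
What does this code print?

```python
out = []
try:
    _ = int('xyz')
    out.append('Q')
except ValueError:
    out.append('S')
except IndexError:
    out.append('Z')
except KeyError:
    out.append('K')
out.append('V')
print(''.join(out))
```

Execution trace: 'S' (except ValueError) → 'V' (after the try/except). Output: SV

Answer: SV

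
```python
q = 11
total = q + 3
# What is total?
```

Trace:
`q = 11` → q = 11
`total = q + 3` → total = 14
So total = 14

Answer: 14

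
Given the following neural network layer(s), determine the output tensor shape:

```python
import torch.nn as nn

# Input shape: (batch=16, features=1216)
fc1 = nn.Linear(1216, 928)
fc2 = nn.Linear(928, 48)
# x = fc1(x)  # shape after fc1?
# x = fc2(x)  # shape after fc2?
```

Input: (16, 1216) -> after fc1: (16, 928) -> Output: (16, 48)

Answer: (16, 48)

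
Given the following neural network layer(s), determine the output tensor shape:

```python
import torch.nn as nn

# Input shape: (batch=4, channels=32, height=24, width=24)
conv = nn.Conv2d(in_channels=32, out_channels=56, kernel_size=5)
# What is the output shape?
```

Input: (4, 32, 24, 24) -> Output: (4, 56, 20, 20)

Answer: (4, 56, 20, 20)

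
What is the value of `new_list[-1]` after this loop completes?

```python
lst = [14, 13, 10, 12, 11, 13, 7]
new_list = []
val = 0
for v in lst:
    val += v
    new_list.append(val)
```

Cumulative sum ends at 80
`new_list` takes the values: [] → [14] → [14, 27] → [14, 27, 37] → [14, 27, 37, 49] → [14, 27, 37, 49, 60] → [14, 27, 37, 49, 60, 73] → [14, 27, 37, 49, 60, 73, 80]
So `new_list[-1]` = 80

Answer: 80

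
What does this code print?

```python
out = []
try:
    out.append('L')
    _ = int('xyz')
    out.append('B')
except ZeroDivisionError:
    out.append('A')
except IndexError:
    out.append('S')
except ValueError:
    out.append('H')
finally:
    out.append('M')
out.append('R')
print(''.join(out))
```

Execution trace: 'L' (try body) → 'H' (except ValueError) → 'M' (finally) → 'R' (after the try/except). Output: LHMR

Answer: LHMR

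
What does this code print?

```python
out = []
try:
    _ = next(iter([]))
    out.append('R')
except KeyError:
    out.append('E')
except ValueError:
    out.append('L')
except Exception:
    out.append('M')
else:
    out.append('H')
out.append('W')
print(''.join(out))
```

Execution trace: 'M' (except Exception) → 'W' (after the try/except). Output: MW

Answer: MW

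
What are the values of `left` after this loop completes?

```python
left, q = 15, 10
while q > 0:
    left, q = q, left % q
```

GCD of 15 and 10
`left` takes the values: 15 → 10 → 5

Answer: 5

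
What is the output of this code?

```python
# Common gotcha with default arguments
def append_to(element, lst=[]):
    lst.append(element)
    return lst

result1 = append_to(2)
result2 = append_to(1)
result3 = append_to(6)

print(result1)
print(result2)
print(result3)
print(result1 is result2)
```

Key concept: mutable default argument gotcha.
Step by step:
`result1 = append_to(2)` → result1 = [2]
`result2 = append_to(1)` → result1 = [2, 1] (same object as result2); result2 = [2, 1] (same object as result1)
`result3 = append_to(6)` → result1 = [2, 1, 6] (same object as result2, result3); result2 = [2, 1, 6] (same object as result1, result3); result3 = [2, 1, 6] (same object as result1, result2)
`print(result1)` → prints [2, 1, 6]
`print(result2)` → prints [2, 1, 6]
`print(result3)` → prints [2, 1, 6]
`print(result1 is result2)` → prints True

Answer:
[2, 1, 6]
[2, 1, 6]
[2, 1, 6]
True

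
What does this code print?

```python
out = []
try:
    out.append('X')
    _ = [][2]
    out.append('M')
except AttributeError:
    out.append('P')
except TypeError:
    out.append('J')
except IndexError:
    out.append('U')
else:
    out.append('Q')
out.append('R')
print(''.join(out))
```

Execution trace: 'X' (try body) → 'U' (except IndexError) → 'R' (after the try/except). Output: XUR

Answer: XUR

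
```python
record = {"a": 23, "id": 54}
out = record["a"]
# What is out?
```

Trace:
`record = {"a": 23, "id": 54}` → record = {'a': 23, 'id': 54}
`out = record["a"]` → out = 23
So out = 23

Answer: 23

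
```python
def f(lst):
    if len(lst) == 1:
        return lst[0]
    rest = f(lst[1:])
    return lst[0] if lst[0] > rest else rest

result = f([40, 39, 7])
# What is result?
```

Recursive max over [40, 39, 7] = 40

Answer: 40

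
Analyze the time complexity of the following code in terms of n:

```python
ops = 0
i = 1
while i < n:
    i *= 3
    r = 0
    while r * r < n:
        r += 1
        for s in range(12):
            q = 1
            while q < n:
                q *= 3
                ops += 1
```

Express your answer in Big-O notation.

Each loop level contributes: log n × √n × 1 × log n. Multiplying the contributions gives O(√n log² n).

Answer: O(√n log² n)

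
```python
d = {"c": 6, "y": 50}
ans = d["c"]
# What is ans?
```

Trace:
`d = {"c": 6, "y": 50}` → d = {'c': 6, 'y': 50}
`ans = d["c"]` → ans = 6
So ans = 6

Answer: 6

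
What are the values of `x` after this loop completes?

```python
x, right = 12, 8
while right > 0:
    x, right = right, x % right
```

GCD of 12 and 8
`x` takes the values: 12 → 8 → 4

Answer: 4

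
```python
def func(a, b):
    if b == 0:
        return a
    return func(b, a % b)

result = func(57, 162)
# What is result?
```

func(57, 162) -> func(162, 57) -> func(57, 48) -> func(48, 9) -> func(9, 3) -> func(3, 0) -> 3

Answer: 3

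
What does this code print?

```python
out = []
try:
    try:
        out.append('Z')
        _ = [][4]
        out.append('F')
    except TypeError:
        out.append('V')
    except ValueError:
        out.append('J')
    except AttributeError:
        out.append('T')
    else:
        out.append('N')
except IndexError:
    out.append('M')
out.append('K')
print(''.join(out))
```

Execution trace: 'Z' (try body) → 'M' (outer except IndexError) → 'K' (after the try/except). Output: ZMK

Answer: ZMK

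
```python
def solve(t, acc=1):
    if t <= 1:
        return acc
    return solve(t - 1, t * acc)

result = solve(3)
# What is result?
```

Accumulator trace (n, acc): (3, 1) -> (2, 3) -> (1, 6) -> return 6

Answer: 6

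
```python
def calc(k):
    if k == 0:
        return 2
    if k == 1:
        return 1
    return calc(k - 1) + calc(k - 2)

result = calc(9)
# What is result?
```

Build up from base cases: calc(0)=2, calc(1)=1, calc(2)=3, calc(3)=4, calc(4)=7, calc(5)=11, calc(6)=18, ..., calc(9)=76

Answer: 76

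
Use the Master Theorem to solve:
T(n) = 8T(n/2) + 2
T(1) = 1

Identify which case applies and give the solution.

a=8, b=2, f(n)=2. log_2(8) = 3. Since c=0 < 3, Case 1 applies: T(n) = Θ(n^log_b(a)) = O(n^3).

Answer: O(n^3) - Case 1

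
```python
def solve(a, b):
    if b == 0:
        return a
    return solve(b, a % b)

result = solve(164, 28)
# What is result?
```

solve(164, 28) -> solve(28, 24) -> solve(24, 4) -> solve(4, 0) -> 4

Answer: 4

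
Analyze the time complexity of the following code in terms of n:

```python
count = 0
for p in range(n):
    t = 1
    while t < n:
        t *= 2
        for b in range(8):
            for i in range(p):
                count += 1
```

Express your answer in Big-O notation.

Each loop level contributes: n × log n × 1 × n. Multiplying the contributions gives O(n^2 log n).

Answer: O(n^2 log n)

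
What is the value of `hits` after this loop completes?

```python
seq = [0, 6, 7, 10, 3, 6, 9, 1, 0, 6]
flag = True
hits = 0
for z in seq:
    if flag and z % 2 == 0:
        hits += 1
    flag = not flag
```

Count even values at even positions
`hits` takes the values: 0 → 1 → 2

Answer: 2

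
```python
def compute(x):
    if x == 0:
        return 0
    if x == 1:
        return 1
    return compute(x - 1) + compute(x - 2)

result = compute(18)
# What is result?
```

Build up from base cases: compute(0)=0, compute(1)=1, compute(2)=1, compute(3)=2, compute(4)=3, compute(5)=5, compute(6)=8, ..., compute(18)=2584

Answer: 2584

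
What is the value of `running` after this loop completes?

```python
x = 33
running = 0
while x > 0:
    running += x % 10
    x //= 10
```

Sum digits of 33
`running` takes the values: 0 → 3 → 6

Answer: 6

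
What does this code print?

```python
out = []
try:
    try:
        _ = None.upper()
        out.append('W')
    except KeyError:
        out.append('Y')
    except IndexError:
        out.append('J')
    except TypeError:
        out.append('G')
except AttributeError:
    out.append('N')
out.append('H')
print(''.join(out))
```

Execution trace: 'N' (outer except AttributeError) → 'H' (after the try/except). Output: NH

Answer: NH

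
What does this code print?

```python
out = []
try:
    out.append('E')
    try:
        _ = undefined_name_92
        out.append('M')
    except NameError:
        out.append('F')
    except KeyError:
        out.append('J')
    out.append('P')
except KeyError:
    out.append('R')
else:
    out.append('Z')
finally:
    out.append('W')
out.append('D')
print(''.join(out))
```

Execution trace: 'E' (try body) → 'F' (inner except NameError) → 'P' (try body, no exception) → 'Z' (else) → 'W' (finally) → 'D' (after the try/except). Output: EFPZWD

Answer: EFPZWD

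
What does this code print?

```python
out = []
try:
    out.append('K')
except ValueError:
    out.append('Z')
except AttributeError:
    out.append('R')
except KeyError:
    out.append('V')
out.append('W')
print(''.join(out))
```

Execution trace: 'K' (try body, no exception) → 'W' (after the try/except). Output: KW

Answer: KW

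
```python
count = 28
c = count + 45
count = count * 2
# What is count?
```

Trace:
`count = 28` → count = 28
`c = count + 45` → c = 73
`count = count * 2` → count = 56
So count = 56

Answer: 56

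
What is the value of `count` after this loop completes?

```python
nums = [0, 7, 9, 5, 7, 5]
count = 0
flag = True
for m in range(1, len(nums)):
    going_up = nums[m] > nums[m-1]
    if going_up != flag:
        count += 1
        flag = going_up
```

Count direction changes in [0, 7, 9, 5, 7, 5]
`count` takes the values: 0 → 1 → 2 → 3

Answer: 3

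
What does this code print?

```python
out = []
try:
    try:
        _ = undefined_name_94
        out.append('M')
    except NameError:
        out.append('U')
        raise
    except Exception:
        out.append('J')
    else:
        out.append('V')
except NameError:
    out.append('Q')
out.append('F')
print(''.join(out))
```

Execution trace: 'U' (inner except NameError) → 'Q' (outer except NameError) → 'F' (after the try/except). Output: UQF

Answer: UQF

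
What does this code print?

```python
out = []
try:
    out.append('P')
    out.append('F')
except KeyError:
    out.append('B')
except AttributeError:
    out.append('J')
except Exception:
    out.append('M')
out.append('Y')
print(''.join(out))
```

Execution trace: 'P' (try body) → 'F' (try body, no exception) → 'Y' (after the try/except). Output: PFY

Answer: PFY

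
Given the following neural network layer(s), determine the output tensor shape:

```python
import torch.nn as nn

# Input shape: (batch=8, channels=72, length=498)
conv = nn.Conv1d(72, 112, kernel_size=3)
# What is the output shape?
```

Input: (8, 72, 498) -> Output: (8, 112, 496)

Answer: (8, 112, 496)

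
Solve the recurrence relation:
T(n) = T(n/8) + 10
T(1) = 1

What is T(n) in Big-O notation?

Each step divides n by 8 and adds 10. After log_8(n) steps we reach T(1)=1. So T(n) = 10·log_8(n) + 1 = O(log n).

Answer: O(log n)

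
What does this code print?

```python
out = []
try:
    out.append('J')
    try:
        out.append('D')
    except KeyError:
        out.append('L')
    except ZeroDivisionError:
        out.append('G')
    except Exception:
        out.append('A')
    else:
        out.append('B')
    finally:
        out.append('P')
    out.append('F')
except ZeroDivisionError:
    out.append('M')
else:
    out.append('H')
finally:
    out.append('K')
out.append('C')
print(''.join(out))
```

Execution trace: 'J' (try body) → 'D' (inner try body, no exception) → 'B' (inner else) → 'P' (inner finally) → 'F' (try body, no exception) → 'H' (else) → 'K' (finally) → 'C' (after the try/except). Output: JDBPFHKC

Answer: JDBPFHKC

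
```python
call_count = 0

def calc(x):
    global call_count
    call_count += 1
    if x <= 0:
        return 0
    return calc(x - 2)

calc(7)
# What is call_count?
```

Linear recursion stepping by 2: 5 calls from x=7 down to ≤0.

Answer: 5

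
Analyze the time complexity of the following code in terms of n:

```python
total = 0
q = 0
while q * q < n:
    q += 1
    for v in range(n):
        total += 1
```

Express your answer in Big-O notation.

Each loop level contributes: √n × n. Multiplying the contributions gives O(n√n).

Answer: O(n√n)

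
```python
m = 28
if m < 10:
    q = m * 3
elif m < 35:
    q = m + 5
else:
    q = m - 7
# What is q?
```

Trace:
`m = 28` → m = 28
`if m < 10: ...` → m < 10 is False, m < 35 is True → q = 33
So q = 33

Answer: 33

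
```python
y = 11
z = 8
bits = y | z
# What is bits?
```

Trace:
`y = 11` → y = 11
`z = 8` → z = 8
`bits = y | z` → bits = 11
So bits = 11

Answer: 11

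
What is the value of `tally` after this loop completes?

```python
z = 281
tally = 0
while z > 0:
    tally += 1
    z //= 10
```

Count digits by repeated division by 10
`tally` takes the values: 0 → 1 → 2 → 3

Answer: 3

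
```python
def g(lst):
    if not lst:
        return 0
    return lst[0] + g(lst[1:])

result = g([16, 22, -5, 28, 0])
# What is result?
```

16 + 22 + (-5) + 28 + 0 + 0 = 61

Answer: 61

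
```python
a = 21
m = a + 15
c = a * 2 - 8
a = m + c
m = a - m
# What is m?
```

Trace:
`a = 21` → a = 21
`m = a + 15` → m = 36
`c = a * 2 - 8` → c = 34
`a = m + c` → a = 70
`m = a - m` → m = 34
So m = 34

Answer: 34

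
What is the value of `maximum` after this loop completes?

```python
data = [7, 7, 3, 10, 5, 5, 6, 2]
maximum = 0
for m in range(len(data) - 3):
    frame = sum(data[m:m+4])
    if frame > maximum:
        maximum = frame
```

Max sum of 4-element window in [7, 7, 3, 10, 5, 5, 6, 2]
`maximum` takes the values: 0 → 27

Answer: 27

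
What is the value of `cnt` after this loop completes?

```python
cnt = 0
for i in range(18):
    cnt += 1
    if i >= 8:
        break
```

Loop breaks when i reaches 8, cnt is 9
`cnt` takes the values: 0 → 1 → 2 → 3 → 4 → 5 → 6 → 7 → 8 → 9

Answer: 9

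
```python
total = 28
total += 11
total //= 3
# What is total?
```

Trace:
`total = 28` → total = 28
`total += 11` → total = 39
`total //= 3` → total = 13
So total = 13

Answer: 13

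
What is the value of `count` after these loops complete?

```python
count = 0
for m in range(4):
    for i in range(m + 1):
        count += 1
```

Triangle: 1 + 2 + ... + 4
`count` takes the values: 0 → 1 → 2 → 3 → 4 → 5 → 6 → 7 → 8 → 9 → 10

Answer: 10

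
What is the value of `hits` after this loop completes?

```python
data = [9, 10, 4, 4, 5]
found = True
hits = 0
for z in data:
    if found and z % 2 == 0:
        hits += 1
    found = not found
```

Count even values at even positions
`hits` takes the values: 0 → 1

Answer: 1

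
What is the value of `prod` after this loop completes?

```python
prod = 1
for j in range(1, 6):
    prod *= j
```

5! = 120
`prod` takes the values: 1 → 2 → 6 → 24 → 120

Answer: 120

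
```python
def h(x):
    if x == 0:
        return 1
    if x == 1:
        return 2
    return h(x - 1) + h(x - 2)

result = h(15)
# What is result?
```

Build up from base cases: h(0)=1, h(1)=2, h(2)=3, h(3)=5, h(4)=8, h(5)=13, h(6)=21, ..., h(15)=1597

Answer: 1597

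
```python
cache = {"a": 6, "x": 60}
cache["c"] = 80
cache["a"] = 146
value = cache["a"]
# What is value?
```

Trace:
`cache = {"a": 6, "x": 60}` → cache = {'a': 6, 'x': 60}
`cache["c"] = 80` → cache = {'a': 6, 'x': 60, 'c': 80}
`cache["a"] = 146` → cache = {'a': 146, 'x': 60, 'c': 80}
`value = cache["a"]` → value = 146
So value = 146

Answer: 146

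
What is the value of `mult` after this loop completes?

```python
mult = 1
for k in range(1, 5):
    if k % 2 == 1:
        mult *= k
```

Product of odd numbers 1 to 4
`mult` takes the values: 1 → 3

Answer: 3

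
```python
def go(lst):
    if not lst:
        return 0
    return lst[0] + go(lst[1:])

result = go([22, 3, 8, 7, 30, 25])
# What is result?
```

22 + 3 + 8 + 7 + 30 + 25 + 0 = 95

Answer: 95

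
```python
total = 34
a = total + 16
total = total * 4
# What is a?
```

Trace:
`total = 34` → total = 34
`a = total + 16` → a = 50
`total = total * 4` → total = 136
So a = 50

Answer: 50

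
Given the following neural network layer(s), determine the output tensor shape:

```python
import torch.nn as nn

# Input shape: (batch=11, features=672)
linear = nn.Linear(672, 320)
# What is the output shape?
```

Input: (11, 672) -> Output: (11, 320)

Answer: (11, 320)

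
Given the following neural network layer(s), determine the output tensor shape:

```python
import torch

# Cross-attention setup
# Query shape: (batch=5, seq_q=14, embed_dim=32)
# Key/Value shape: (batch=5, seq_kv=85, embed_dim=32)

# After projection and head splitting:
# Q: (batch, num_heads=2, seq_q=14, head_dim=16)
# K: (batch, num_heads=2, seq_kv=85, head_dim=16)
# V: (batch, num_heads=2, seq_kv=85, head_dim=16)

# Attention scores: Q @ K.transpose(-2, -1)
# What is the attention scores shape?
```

Input: (5, 14, 32) -> Output: (5, 2, 14, 85)

Answer: (5, 2, 14, 85)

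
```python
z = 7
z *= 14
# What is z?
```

Trace:
`z = 7` → z = 7
`z *= 14` → z = 98
So z = 98

Answer: 98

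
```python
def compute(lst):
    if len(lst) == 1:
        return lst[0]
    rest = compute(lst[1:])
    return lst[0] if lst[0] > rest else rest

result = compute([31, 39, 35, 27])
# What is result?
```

Recursive max over [31, 39, 35, 27] = 39

Answer: 39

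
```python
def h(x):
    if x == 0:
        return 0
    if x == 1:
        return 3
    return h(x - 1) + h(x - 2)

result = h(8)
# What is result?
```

Build up from base cases: h(0)=0, h(1)=3, h(2)=3, h(3)=6, h(4)=9, h(5)=15, h(6)=24, ..., h(8)=63

Answer: 63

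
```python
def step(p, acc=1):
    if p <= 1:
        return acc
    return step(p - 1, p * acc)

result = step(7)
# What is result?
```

Accumulator trace (n, acc): (7, 1) -> (6, 7) -> (5, 42) -> (4, 210) -> (3, 840) -> (2, 2520) -> (1, 5040) -> return 5040

Answer: 5040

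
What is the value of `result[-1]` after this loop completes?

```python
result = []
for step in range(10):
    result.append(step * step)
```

Last element of squares 0 to 9
`result` takes the values: [] → [0] → [0, 1] → [0, 1, 4] → [0, 1, 4, 9] → [0, 1, 4, 9, 16] → [0, 1, 4, 9, 16, 25] → [0, 1, 4, 9, 16, 25, 36] → [0, 1, 4, 9, 16, 25, 36, 49] → [0, 1, 4, 9, 16, 25, 36, 49, 64] → [0, 1, 4, 9, 16, 25, 36, 49, 64, 81]
So `result[-1]` = 81

Answer: 81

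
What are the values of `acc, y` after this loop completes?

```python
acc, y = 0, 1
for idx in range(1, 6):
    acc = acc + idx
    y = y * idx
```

Sum and factorial of 1 to 5
`acc, y` takes the values: (0, 1) → (1, 1) → (3, 1) → (3, 2) → (6, 2) → (6, 6) → (10, 6) → (10, 24) → (15, 24) → (15, 120)

Answer: 15, 120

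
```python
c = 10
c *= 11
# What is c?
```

Trace:
`c = 10` → c = 10
`c *= 11` → c = 110
So c = 110

Answer: 110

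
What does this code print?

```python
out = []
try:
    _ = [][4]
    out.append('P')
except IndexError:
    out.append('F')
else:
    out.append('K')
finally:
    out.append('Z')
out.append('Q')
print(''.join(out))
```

Execution trace: 'F' (except IndexError) → 'Z' (finally) → 'Q' (after the try/except). Output: FZQ

Answer: FZQ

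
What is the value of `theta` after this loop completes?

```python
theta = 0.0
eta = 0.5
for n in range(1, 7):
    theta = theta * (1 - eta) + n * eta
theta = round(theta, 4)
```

Moving average with lr=0.5
`theta` takes the values: 0.0 → 0.5 → 1.25 → 2.125 → 3.0625 → 4.03125 → 5.015625 → 5.0156

Answer: 5.0156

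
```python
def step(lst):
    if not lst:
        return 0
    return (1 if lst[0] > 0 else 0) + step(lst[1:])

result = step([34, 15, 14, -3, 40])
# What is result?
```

Count of positive elements in [34, 15, 14, -3, 40] = 4

Answer: 4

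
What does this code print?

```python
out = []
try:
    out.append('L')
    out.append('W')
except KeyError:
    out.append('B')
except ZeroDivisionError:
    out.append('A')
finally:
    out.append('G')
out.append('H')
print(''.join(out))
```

Execution trace: 'L' (try body) → 'W' (try body, no exception) → 'G' (finally) → 'H' (after the try/except). Output: LWGH

Answer: LWGH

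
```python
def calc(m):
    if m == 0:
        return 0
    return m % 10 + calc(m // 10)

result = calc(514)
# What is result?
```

Sum of digits of 514: 4 + 1 + 5 = 10

Answer: 10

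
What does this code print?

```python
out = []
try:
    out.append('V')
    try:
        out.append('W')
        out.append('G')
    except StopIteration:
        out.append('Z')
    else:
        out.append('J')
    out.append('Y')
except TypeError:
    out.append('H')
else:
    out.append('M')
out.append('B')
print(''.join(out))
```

Execution trace: 'V' (try body) → 'W' (inner try body) → 'G' (inner try body, no exception) → 'J' (inner else) → 'Y' (try body, no exception) → 'M' (else) → 'B' (after the try/except). Output: VWGJYMB

Answer: VWGJYMB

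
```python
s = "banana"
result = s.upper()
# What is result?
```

Trace:
`s = "banana"` → s = 'banana'
`result = s.upper()` → result = 'BANANA'
So result = 'BANANA'

Answer: 'BANANA'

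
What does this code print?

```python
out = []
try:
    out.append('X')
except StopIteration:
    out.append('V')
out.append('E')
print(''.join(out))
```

Execution trace: 'X' (try body, no exception) → 'E' (after the try/except). Output: XE

Answer: XE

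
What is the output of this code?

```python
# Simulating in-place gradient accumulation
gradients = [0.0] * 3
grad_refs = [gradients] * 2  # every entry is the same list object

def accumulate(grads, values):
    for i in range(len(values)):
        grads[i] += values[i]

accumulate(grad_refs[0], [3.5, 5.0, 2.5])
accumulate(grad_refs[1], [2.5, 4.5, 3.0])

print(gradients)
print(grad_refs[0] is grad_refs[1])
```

Key concept: gradient accumulation aliasing.
Step by step:
`gradients = [0.0] * 3` → gradients = [0.0, 0.0, 0.0]
`grad_refs = [gradients] * 2` → grad_refs = [[0.0, 0.0, 0.0], [0.0, 0.0, 0.0]]
`accumulate(grad_refs[0], [3.5, 5.0, 2.5])` → gradients = [3.5, 5.0, 2.5]; grad_refs = [[3.5, 5.0, 2.5], [3.5, 5.0, 2.5]]
`accumulate(grad_refs[1], [2.5, 4.5, 3.0])` → gradients = [6.0, 9.5, 5.5]; grad_refs = [[6.0, 9.5, 5.5], [6.0, 9.5, 5.5]]
`print(gradients)` → prints [6.0, 9.5, 5.5]
`print(grad_refs[0] is grad_refs[1])` → prints True

Answer:
[6.0, 9.5, 5.5]
True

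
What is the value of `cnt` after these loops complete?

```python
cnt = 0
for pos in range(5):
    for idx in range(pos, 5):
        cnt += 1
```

Upper triangle: 5 + 4 + ... + 1
`cnt` takes the values: 0 → 1 → 2 → 3 → 4 → 5 → 6 → 7 → 8 → 9 → 10 → 11 → 12 → 13 → 14 → 15

Answer: 15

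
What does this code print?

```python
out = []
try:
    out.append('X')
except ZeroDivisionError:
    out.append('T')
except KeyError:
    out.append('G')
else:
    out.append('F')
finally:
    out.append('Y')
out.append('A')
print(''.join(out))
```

Execution trace: 'X' (try body, no exception) → 'F' (else) → 'Y' (finally) → 'A' (after the try/except). Output: XFYA

Answer: XFYA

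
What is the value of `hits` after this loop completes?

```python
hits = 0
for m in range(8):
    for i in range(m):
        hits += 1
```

Triangle number: 0+1+2+...+7
`hits` takes the values: 0 → 1 → 2 → 3 → 4 → 5 → 6 → 7 → 8 → 9 → 10 → 11 → 12 → 13 → 14 → 15 → 16 → 17 → 18 → 19 → 20 → 21 → 22 → 23 → 24 → 25 → 26 → 27 → 28

Answer: 28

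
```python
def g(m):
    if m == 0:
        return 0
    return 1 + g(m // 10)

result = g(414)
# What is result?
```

Count of digits of 414: 3

Answer: 3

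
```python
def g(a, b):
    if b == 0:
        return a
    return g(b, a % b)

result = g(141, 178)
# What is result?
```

g(141, 178) -> g(178, 141) -> g(141, 37) -> g(37, 30) -> g(30, 7) -> g(7, 2) -> g(2, 1) -> g(1, 0) -> 1

Answer: 1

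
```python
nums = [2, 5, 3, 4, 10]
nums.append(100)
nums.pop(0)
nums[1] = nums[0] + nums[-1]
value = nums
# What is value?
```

Trace:
`nums = [2, 5, 3, 4, 10]` → nums = [2, 5, 3, 4, 10]
`nums.append(100)` → nums = [2, 5, 3, 4, 10, 100]
`nums.pop(0)` → nums = [5, 3, 4, 10, 100]
`nums[1] = nums[0] + nums[-1]` → nums = [5, 105, 4, 10, 100]
`value = nums` → value = [5, 105, 4, 10, 100]
So value = [5, 105, 4, 10, 100]

Answer: [5, 105, 4, 10, 100]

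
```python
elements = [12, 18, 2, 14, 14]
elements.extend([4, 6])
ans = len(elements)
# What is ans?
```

Trace:
`elements = [12, 18, 2, 14, 14]` → elements = [12, 18, 2, 14, 14]
`elements.extend([4, 6])` → elements = [12, 18, 2, 14, 14, 4, 6]
`ans = len(elements)` → ans = 7
So ans = 7

Answer: 7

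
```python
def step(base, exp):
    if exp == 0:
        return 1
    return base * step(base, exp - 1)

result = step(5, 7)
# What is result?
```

step(5, 7) = 5 * 5 * 5 * 5 * 5 * 5 * 5 = 78125

Answer: 78125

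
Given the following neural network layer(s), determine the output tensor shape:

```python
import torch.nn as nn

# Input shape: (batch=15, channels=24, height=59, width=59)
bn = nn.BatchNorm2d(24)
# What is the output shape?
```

Input: (15, 24, 59, 59) -> Output: (15, 24, 59, 59)

Answer: (15, 24, 59, 59)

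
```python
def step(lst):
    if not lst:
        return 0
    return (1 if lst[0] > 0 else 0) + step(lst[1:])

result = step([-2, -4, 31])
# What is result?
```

Count of positive elements in [-2, -4, 31] = 1

Answer: 1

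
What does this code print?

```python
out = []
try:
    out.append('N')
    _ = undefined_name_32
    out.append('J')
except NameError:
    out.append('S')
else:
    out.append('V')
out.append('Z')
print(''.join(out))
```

Execution trace: 'N' (try body) → 'S' (except NameError) → 'Z' (after the try/except). Output: NSZ

Answer: NSZ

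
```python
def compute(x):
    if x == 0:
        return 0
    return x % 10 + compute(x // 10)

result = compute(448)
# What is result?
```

Sum of digits of 448: 8 + 4 + 4 = 16

Answer: 16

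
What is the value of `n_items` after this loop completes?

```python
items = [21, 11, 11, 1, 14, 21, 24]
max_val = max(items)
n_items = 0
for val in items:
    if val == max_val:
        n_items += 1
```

Count of max value 24 in [21, 11, 11, 1, 14, 21, 24]
`n_items` takes the values: 0 → 1

Answer: 1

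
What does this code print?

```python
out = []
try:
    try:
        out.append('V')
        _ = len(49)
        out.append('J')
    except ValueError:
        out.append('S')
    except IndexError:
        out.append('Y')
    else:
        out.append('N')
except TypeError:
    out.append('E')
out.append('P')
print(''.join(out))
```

Execution trace: 'V' (try body) → 'E' (outer except TypeError) → 'P' (after the try/except). Output: VEP

Answer: VEP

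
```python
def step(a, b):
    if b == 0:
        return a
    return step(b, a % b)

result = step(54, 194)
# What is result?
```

step(54, 194) -> step(194, 54) -> step(54, 32) -> step(32, 22) -> step(22, 10) -> step(10, 2) -> step(2, 0) -> 2

Answer: 2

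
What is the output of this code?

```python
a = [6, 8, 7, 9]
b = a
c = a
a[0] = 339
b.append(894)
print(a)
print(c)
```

Key concept: multiple aliases.
Step by step:
`a = [6, 8, 7, 9]` → a = [6, 8, 7, 9]
`b = a` → b = [6, 8, 7, 9] (same object as a)
`c = a` → c = [6, 8, 7, 9] (same object as a, b)
`a[0] = 339` → a = [339, 8, 7, 9] (same object as b, c); b = [339, 8, 7, 9] (same object as a, c); c = [339, 8, 7, 9] (same object as a, b)
`b.append(894)` → a = [339, 8, 7, 9, 894] (same object as b, c); b = [339, 8, 7, 9, 894] (same object as a, c); c = [339, 8, 7, 9, 894] (same object as a, b)
`print(a)` → prints [339, 8, 7, 9, 894]
`print(c)` → prints [339, 8, 7, 9, 894]

Answer:
[339, 8, 7, 9, 894]
[339, 8, 7, 9, 894]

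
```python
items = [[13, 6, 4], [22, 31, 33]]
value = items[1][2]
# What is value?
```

Trace:
`items = [[13, 6, 4], [22, 31, 33]]` → items = [[13, 6, 4], [22, 31, 33]]
`value = items[1][2]` → value = 33
So value = 33

Answer: 33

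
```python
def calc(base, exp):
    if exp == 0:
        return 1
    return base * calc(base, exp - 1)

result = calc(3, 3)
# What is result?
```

calc(3, 3) = 3 * 3 * 3 = 27

Answer: 27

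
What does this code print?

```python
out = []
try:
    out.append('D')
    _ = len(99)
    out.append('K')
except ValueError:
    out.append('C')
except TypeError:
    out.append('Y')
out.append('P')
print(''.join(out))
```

Execution trace: 'D' (try body) → 'Y' (except TypeError) → 'P' (after the try/except). Output: DYP

Answer: DYP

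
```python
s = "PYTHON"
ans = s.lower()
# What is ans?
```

Trace:
`s = "PYTHON"` → s = 'PYTHON'
`ans = s.lower()` → ans = 'python'
So ans = 'python'

Answer: 'python'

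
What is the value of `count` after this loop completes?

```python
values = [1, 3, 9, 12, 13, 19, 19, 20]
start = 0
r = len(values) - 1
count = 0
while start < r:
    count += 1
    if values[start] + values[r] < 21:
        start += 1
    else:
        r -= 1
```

Steps to find pair summing to 21
`count` takes the values: 0 → 1 → 2 → 3 → 4 → 5 → 6 → 7

Answer: 7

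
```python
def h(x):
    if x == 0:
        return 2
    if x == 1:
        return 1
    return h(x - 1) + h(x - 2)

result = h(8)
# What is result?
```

Build up from base cases: h(0)=2, h(1)=1, h(2)=3, h(3)=4, h(4)=7, h(5)=11, h(6)=18, ..., h(8)=47

Answer: 47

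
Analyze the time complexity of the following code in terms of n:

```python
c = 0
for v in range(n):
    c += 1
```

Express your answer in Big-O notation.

Each loop level contributes: n. Multiplying the contributions gives O(n).

Answer: O(n)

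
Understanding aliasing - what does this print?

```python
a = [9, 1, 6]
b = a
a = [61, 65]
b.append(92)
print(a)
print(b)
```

Key concept: rebinding vs mutation: a is rebound to a new list, b still points at the original.
Step by step:
`a = [9, 1, 6]` → a = [9, 1, 6]
`b = a` → b = [9, 1, 6] (same object as a)
`a = [61, 65]` → a = [61, 65]
`b.append(92)` → b = [9, 1, 6, 92]
`print(a)` → prints [61, 65]
`print(b)` → prints [9, 1, 6, 92]

Answer:
[61, 65]
[9, 1, 6, 92]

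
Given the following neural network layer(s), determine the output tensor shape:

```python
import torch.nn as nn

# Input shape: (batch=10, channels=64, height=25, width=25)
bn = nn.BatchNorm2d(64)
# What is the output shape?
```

Input: (10, 64, 25, 25) -> Output: (10, 64, 25, 25)

Answer: (10, 64, 25, 25)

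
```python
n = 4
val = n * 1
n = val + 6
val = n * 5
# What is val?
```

Trace:
`n = 4` → n = 4
`val = n * 1` → val = 4
`n = val + 6` → n = 10
`val = n * 5` → val = 50
So val = 50

Answer: 50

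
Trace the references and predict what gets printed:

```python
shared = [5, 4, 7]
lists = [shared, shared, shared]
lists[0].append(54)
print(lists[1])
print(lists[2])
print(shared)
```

Key concept: list of same reference.
Step by step:
`shared = [5, 4, 7]` → shared = [5, 4, 7]
`lists = [shared, shared, shared]` → lists = [[5, 4, 7], [5, 4, 7], [5, 4, 7]]
`lists[0].append(54)` → shared = [5, 4, 7, 54]; lists = [[5, 4, 7, 54], [5, 4, 7, 54], [5, 4, 7, 54]]
`print(lists[1])` → prints [5, 4, 7, 54]
`print(lists[2])` → prints [5, 4, 7, 54]
`print(shared)` → prints [5, 4, 7, 54]

Answer:
[5, 4, 7, 54]
[5, 4, 7, 54]
[5, 4, 7, 54]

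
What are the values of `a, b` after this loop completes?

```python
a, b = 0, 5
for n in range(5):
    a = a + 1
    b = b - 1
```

a goes 0→5, b goes 5→0
`a, b` takes the values: (0, 5) → (1, 5) → (1, 4) → (2, 4) → (2, 3) → (3, 3) → (3, 2) → (4, 2) → (4, 1) → (5, 1) → (5, 0)

Answer: 5, 0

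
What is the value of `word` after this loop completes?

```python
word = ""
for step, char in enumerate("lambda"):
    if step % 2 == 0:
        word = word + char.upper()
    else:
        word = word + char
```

Uppercase even positions in 'lambda'
`word` takes the values: "" → "L" → "La" → "LaM" → "LaMb" → "LaMbD" → "LaMbDa"

Answer: "LaMbDa"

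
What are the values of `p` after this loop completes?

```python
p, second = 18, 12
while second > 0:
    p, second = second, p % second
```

GCD of 18 and 12
`p` takes the values: 18 → 12 → 6

Answer: 6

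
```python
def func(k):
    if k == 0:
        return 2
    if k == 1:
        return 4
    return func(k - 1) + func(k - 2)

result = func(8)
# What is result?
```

Build up from base cases: func(0)=2, func(1)=4, func(2)=6, func(3)=10, func(4)=16, func(5)=26, func(6)=42, ..., func(8)=110

Answer: 110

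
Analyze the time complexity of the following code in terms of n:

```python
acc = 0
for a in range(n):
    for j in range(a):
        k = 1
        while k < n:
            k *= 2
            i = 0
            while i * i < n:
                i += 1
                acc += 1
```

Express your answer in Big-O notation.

Each loop level contributes: n × n × log n × √n. Multiplying the contributions gives O(n^2√n log n).

Answer: O(n^2√n log n)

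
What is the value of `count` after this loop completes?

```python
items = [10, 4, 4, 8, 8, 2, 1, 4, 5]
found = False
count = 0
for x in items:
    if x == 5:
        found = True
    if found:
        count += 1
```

Count elements after first 5 in [10, 4, 4, 8, 8, 2, 1, 4, 5]
`count` takes the values: 0 → 1

Answer: 1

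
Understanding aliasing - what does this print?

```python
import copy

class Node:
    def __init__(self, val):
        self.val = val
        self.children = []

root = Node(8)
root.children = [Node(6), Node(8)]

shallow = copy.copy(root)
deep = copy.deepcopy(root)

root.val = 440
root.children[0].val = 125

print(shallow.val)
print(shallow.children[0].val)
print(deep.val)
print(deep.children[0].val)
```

Key concept: deep copy with custom objects.
Step by step:
`root = Node(8)` → root = Node(val=8, children=[])
`root.children = [Node(6), Node(8)]` → root = Node(val=8, children=[Node(val=6, children=[]), Node(val=8, children=[])])
`shallow = copy.copy(root)` → shallow = Node(val=8, children=[Node(val=6, children=[]), Node(val=8, children=[])])
`deep = copy.deepcopy(root)` → deep = Node(val=8, children=[Node(val=6, children=[]), Node(val=8, children=[])])
`root.val = 440` → root = Node(val=440, children=[Node(val=6, children=[]), Node(val=8, children=[])])
`root.children[0].val = 125` → root = Node(val=440, children=[Node(val=125, children=[]), Node(val=8, children=[])]); shallow = Node(val=8, children=[Node(val=125, children=[]), Node(val=8, children=[])])
`print(shallow.val)` → prints 8
`print(shallow.children[0].val)` → prints 125
`print(deep.val)` → prints 8
`print(deep.children[0].val)` → prints 6

Answer:
8
125
8
6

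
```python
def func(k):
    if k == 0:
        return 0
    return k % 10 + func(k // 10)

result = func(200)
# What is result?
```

Sum of digits of 200: 0 + 0 + 2 = 2

Answer: 2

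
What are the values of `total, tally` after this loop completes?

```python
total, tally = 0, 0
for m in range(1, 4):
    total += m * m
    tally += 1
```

Sum of squares and count
`total, tally` takes the values: (0, 0) → (1, 0) → (1, 1) → (5, 1) → (5, 2) → (14, 2) → (14, 3)

Answer: 14, 3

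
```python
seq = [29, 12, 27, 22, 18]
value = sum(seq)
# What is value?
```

Trace:
`seq = [29, 12, 27, 22, 18]` → seq = [29, 12, 27, 22, 18]
`value = sum(seq)` → value = 108
So value = 108

Answer: 108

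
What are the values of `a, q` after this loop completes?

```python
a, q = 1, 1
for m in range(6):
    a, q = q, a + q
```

Fibonacci: after 6 iterations
`a, q` takes the values: (1, 1) → (1, 2) → (2, 3) → (3, 5) → (5, 8) → (8, 13) → (13, 21)

Answer: 13, 21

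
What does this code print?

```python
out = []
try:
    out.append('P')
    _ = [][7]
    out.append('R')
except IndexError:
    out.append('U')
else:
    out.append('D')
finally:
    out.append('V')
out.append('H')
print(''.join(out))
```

Execution trace: 'P' (try body) → 'U' (except IndexError) → 'V' (finally) → 'H' (after the try/except). Output: PUVH

Answer: PUVH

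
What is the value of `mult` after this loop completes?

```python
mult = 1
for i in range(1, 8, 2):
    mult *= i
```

Product of 1, 3, 5, ... up to 7
`mult` takes the values: 1 → 3 → 15 → 105

Answer: 105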